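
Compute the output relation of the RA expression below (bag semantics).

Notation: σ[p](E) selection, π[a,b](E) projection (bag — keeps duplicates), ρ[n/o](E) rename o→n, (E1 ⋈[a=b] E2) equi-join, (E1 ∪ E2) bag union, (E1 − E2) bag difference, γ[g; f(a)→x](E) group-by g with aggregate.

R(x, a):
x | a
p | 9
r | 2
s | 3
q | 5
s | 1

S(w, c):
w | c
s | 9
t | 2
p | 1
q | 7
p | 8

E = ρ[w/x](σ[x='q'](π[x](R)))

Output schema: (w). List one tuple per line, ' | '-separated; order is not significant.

Per-node cardinality:
  R → 5
  π[x](R) → 5
  σ[x='q'](π[x](R)) → 1
  ρ[w/x](σ[x='q'](π[x](R))) → 1

== RESULT ==
w
q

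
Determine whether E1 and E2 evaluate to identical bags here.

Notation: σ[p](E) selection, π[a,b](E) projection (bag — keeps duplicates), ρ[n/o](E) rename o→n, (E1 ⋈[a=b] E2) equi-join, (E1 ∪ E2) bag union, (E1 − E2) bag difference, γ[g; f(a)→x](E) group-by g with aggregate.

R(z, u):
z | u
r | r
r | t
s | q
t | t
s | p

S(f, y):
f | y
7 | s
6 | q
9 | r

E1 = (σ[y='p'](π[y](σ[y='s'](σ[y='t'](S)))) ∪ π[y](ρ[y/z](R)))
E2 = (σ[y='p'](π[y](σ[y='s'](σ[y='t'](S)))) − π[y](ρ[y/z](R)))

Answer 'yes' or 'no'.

E1 subexpression sizes:
  S → 3
  σ[y='t'](S) → 0
  σ[y='s'](σ[y='t'](S)) → 0
  π[y](σ[y='s'](σ[y='t'](S))) → 0
  σ[y='p'](π[y](σ[y='s'](σ[y='t'](S)))) → 0
  R → 5
  ρ[y/z](R) → 5
  π[y](ρ[y/z](R)) → 5
  (σ[y='p'](π[y](σ[y='s'](σ[y='t'](S)))) ∪ π[y](ρ[y/z](R))) → 5
E2 subexpression sizes:
  S → 3
  σ[y='t'](S) → 0
  σ[y='s'](σ[y='t'](S)) → 0
  π[y](σ[y='s'](σ[y='t'](S))) → 0
  σ[y='p'](π[y](σ[y='s'](σ[y='t'](S)))) → 0
  R → 5
  ρ[y/z](R) → 5
  π[y](ρ[y/z](R)) → 5
  (σ[y='p'](π[y](σ[y='s'](σ[y='t'](S)))) − π[y](ρ[y/z](R))) → 0

E1 result:
y
r
r
s
s
t
E2 result:
y
(0 rows)
Witness: ('t',) appears 1× in E1 but 0× in E2.

no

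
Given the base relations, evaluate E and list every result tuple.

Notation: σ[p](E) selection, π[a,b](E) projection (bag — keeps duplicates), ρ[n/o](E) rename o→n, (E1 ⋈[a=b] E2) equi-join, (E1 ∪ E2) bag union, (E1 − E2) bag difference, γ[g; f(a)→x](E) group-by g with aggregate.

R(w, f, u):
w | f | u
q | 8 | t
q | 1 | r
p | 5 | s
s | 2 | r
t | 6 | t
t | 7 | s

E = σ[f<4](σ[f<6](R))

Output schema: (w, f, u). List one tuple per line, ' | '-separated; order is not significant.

Row counts bottom-up:
  R → 6
  σ[f<6](R) → 3
  σ[f<4](σ[f<6](R)) → 2

== RESULT ==
w | f | u
q | 1 | r
s | 2 | r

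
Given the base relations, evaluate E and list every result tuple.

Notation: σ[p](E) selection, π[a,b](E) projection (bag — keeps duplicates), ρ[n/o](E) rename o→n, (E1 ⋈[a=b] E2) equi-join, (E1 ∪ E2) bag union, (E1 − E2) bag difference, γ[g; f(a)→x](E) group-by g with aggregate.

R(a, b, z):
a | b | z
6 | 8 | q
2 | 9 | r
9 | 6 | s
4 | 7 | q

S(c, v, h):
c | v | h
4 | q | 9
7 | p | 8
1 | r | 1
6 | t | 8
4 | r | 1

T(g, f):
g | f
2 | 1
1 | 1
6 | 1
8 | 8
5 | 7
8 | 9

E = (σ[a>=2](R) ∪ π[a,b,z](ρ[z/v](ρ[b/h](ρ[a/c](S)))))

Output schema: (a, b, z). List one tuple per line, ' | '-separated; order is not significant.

Subexpression sizes:
  R → 4
  σ[a>=2](R) → 4
  S → 5
  ρ[a/c](S) → 5
  ρ[b/h](ρ[a/c](S)) → 5
  ρ[z/v](ρ[b/h](ρ[a/c](S))) → 5
  π[a,b,z](ρ[z/v](ρ[b/h](ρ[a/c](S)))) → 5
  (σ[a>=2](R) ∪ π[a,b,z](ρ[z/v](ρ[b/h](ρ[a/c](S))))) → 9

== RESULT ==
a | b | z
1 | 1 | r
2 | 9 | r
4 | 1 | r
4 | 7 | q
4 | 9 | q
6 | 8 | q
6 | 8 | t
7 | 8 | p
9 | 6 | s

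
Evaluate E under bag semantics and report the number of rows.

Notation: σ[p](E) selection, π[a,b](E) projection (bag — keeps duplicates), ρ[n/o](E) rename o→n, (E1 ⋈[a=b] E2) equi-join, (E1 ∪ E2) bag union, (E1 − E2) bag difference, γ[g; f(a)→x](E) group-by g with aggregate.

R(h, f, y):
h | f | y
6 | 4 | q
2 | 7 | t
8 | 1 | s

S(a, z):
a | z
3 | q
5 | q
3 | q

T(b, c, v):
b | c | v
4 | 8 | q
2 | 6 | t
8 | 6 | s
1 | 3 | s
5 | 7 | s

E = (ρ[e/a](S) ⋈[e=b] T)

Row counts bottom-up:
  S → 3
  ρ[e/a](S) → 3
  T → 5
  (ρ[e/a](S) ⋈[e=b] T) → 1

|E| = 1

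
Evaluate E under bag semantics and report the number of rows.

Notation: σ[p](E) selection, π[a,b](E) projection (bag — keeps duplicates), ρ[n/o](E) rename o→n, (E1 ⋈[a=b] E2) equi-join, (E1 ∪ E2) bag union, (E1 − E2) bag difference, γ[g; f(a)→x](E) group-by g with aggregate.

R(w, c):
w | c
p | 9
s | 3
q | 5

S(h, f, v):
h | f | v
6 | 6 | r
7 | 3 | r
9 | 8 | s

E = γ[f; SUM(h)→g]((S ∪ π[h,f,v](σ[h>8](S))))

Stepwise |·|:
  S → 3
  S → 3
  σ[h>8](S) → 1
  π[h,f,v](σ[h>8](S)) → 1
  (S ∪ π[h,f,v](σ[h>8](S))) → 4
  γ[f; SUM(h)→g]((S ∪ π[h,f,v](σ[h>8](S)))) → 3

|E| = 3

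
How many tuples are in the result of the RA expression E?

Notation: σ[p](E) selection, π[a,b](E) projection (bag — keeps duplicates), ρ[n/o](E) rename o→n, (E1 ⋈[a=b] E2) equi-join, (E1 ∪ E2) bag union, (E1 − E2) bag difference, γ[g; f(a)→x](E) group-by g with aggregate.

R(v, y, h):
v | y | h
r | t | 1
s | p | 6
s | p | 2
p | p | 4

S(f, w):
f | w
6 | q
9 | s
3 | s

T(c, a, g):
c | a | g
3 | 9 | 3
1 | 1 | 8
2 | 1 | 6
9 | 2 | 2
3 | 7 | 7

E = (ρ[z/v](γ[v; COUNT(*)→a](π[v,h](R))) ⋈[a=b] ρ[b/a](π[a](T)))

Subexpression sizes:
  R → 4
  π[v,h](R) → 4
  γ[v; COUNT(*)→a](π[v,h](R)) → 3
  ρ[z/v](γ[v; COUNT(*)→a](π[v,h](R))) → 3
  T → 5
  π[a](T) → 5
  ρ[b/a](π[a](T)) → 5
  (ρ[z/v](γ[v; COUNT(*)→a](π[v,h](R))) ⋈[a=b] ρ[b/a](π[a](T))) → 5

|E| = 5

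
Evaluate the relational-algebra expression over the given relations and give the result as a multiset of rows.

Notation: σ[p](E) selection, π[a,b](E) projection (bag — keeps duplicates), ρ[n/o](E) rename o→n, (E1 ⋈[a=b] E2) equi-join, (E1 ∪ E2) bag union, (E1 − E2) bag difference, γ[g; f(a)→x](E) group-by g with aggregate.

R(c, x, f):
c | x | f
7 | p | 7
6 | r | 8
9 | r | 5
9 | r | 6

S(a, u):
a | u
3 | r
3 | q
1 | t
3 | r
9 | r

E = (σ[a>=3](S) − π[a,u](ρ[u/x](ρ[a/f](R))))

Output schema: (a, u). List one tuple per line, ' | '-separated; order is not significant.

Subexpression sizes:
  S → 5
  σ[a>=3](S) → 4
  R → 4
  ρ[a/f](R) → 4
  ρ[u/x](ρ[a/f](R)) → 4
  π[a,u](ρ[u/x](ρ[a/f](R))) → 4
  (σ[a>=3](S) − π[a,u](ρ[u/x](ρ[a/f](R)))) → 4

== RESULT ==
a | u
3 | q
3 | r
3 | r
9 | r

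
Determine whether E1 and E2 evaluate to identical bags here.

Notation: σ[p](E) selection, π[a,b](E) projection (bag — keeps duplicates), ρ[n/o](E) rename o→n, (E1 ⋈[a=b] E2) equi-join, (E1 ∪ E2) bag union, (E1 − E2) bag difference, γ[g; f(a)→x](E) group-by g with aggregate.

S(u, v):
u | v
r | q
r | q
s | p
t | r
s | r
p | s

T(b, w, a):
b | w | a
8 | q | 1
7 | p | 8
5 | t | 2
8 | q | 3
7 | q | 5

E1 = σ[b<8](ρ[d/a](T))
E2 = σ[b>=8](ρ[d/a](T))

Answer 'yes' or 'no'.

E1 subexpression sizes:
  T → 5
  ρ[d/a](T) → 5
  σ[b<8](ρ[d/a](T)) → 3
E2 subexpression sizes:
  T → 5
  ρ[d/a](T) → 5
  σ[b>=8](ρ[d/a](T)) → 2

E1 result:
b | w | d
5 | t | 2
7 | p | 8
7 | q | 5
E2 result:
b | w | d
8 | q | 1
8 | q | 3
Witness: (8, 'q', 1) appears 0× in E1 but 1× in E2.

no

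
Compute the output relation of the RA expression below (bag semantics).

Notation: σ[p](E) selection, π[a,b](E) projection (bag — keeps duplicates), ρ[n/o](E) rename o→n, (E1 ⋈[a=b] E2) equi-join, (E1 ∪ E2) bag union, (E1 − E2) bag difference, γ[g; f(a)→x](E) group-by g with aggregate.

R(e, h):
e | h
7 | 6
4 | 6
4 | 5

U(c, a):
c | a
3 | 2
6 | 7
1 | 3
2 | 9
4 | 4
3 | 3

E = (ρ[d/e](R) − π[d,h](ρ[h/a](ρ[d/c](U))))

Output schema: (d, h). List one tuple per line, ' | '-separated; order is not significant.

Per-node cardinality:
  R → 3
  ρ[d/e](R) → 3
  U → 6
  ρ[d/c](U) → 6
  ρ[h/a](ρ[d/c](U)) → 6
  π[d,h](ρ[h/a](ρ[d/c](U))) → 6
  (ρ[d/e](R) − π[d,h](ρ[h/a](ρ[d/c](U)))) → 3

== RESULT ==
d | h
4 | 5
4 | 6
7 | 6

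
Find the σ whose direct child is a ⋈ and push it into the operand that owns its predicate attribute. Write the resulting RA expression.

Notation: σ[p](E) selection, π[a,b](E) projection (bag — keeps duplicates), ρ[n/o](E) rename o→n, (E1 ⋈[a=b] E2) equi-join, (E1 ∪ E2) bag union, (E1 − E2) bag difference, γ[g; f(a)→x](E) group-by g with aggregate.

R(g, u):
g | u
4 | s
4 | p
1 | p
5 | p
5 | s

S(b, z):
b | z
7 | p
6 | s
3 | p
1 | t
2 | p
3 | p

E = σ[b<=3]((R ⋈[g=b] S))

σ filters on b, owned by the right side.
E' = (R ⋈[g=b] σ[b<=3](S))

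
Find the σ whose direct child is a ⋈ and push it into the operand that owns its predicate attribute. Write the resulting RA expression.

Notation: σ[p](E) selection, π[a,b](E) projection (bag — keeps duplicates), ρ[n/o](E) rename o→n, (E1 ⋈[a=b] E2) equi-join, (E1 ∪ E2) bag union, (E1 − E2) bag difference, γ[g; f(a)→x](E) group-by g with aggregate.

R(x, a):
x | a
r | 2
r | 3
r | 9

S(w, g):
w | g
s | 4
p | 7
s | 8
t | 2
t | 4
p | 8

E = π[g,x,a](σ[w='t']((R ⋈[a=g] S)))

σ filters on w, owned by the right side.
E' = π[g,x,a]((R ⋈[a=g] σ[w='t'](S)))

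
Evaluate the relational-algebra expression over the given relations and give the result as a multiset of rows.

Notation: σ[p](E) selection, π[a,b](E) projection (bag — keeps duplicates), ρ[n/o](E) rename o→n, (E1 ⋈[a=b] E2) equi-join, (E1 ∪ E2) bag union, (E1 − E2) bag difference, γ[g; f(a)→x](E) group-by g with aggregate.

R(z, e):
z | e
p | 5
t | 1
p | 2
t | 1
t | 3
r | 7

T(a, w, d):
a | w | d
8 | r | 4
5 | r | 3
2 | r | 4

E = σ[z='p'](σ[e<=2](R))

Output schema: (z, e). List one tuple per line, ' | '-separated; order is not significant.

Stepwise |·|:
  R → 6
  σ[e<=2](R) → 3
  σ[z='p'](σ[e<=2](R)) → 1

== RESULT ==
z | e
p | 2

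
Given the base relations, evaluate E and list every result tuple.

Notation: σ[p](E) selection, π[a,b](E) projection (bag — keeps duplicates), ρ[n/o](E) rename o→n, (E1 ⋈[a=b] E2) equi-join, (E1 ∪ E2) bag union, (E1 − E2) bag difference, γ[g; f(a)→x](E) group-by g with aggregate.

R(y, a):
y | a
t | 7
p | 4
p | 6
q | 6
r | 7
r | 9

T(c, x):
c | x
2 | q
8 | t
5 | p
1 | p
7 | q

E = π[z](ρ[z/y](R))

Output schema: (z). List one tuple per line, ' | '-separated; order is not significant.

Stepwise |·|:
  R → 6
  ρ[z/y](R) → 6
  π[z](ρ[z/y](R)) → 6

== RESULT ==
z
p
p
q
r
r
t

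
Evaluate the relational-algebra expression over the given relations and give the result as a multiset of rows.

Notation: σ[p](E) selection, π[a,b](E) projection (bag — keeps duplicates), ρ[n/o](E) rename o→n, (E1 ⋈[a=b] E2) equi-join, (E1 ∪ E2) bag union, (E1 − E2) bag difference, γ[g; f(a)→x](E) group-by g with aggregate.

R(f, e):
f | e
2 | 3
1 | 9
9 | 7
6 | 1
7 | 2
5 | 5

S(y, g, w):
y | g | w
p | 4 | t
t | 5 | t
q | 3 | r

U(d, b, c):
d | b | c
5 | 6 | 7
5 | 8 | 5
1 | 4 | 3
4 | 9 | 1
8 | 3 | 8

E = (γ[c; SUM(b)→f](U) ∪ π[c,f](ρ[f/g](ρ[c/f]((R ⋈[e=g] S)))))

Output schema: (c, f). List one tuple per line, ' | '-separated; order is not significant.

Stepwise |·|:
  U → 5
  γ[c; SUM(b)→f](U) → 5
  R → 6
  S → 3
  (R ⋈[e=g] S) → 2
  ρ[c/f]((R ⋈[e=g] S)) → 2
  ρ[f/g](ρ[c/f]((R ⋈[e=g] S))) → 2
  π[c,f](ρ[f/g](ρ[c/f]((R ⋈[e=g] S)))) → 2
  (γ[c; SUM(b)→f](U) ∪ π[c,f](ρ[f/g](ρ[c/f]((R ⋈[e=g] S))))) → 7

== RESULT ==
c | f
1 | 9
2 | 3
3 | 4
5 | 5
5 | 8
7 | 6
8 | 3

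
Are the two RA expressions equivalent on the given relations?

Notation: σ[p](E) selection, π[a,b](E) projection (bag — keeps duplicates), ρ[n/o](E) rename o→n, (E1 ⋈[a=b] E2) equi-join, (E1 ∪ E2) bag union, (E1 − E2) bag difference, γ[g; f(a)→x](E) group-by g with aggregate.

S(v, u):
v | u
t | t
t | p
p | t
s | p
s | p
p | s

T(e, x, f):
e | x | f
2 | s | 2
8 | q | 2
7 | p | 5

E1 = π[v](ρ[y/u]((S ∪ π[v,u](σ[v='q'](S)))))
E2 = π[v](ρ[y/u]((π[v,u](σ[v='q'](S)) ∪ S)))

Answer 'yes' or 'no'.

E1 per-node cardinality:
  S → 6
  S → 6
  σ[v='q'](S) → 0
  π[v,u](σ[v='q'](S)) → 0
  (S ∪ π[v,u](σ[v='q'](S))) → 6
  ρ[y/u]((S ∪ π[v,u](σ[v='q'](S)))) → 6
  π[v](ρ[y/u]((S ∪ π[v,u](σ[v='q'](S))))) → 6
E2 per-node cardinality:
  S → 6
  σ[v='q'](S) → 0
  π[v,u](σ[v='q'](S)) → 0
  S → 6
  (π[v,u](σ[v='q'](S)) ∪ S) → 6
  ρ[y/u]((π[v,u](σ[v='q'](S)) ∪ S)) → 6
  π[v](ρ[y/u]((π[v,u](σ[v='q'](S)) ∪ S))) → 6

E1 and E2 produce the same multiset:
v
p
p
s
s
t
t

yes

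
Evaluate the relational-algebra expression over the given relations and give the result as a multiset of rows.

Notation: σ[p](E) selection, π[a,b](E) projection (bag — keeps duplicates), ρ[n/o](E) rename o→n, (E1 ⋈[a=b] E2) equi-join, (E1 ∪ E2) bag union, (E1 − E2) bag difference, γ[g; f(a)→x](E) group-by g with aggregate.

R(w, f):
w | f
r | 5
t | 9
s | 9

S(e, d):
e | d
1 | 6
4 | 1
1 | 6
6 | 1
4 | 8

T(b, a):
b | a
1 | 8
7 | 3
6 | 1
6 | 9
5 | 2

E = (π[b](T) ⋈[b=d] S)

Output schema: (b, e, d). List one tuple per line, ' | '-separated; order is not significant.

Row counts bottom-up:
  T → 5
  π[b](T) → 5
  S → 5
  (π[b](T) ⋈[b=d] S) → 6

== RESULT ==
b | e | d
1 | 4 | 1
1 | 6 | 1
6 | 1 | 6
6 | 1 | 6
6 | 1 | 6
6 | 1 | 6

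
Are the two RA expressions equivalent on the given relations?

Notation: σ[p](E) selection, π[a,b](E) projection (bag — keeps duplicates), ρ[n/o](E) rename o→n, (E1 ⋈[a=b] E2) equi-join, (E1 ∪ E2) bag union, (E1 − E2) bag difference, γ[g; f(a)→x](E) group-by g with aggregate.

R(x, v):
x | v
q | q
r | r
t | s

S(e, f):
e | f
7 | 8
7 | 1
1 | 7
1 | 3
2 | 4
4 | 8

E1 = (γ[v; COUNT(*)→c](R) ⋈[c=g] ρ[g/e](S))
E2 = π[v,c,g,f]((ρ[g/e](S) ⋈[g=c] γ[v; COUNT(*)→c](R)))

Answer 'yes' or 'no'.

E1 row counts bottom-up:
  R → 3
  γ[v; COUNT(*)→c](R) → 3
  S → 6
  ρ[g/e](S) → 6
  (γ[v; COUNT(*)→c](R) ⋈[c=g] ρ[g/e](S)) → 6
E2 row counts bottom-up:
  S → 6
  ρ[g/e](S) → 6
  R → 3
  γ[v; COUNT(*)→c](R) → 3
  (ρ[g/e](S) ⋈[g=c] γ[v; COUNT(*)→c](R)) → 6
  π[v,c,g,f]((ρ[g/e](S) ⋈[g=c] γ[v; COUNT(*)→c](R))) → 6

E1 and E2 produce the same multiset:
v | c | g | f
q | 1 | 1 | 3
q | 1 | 1 | 7
r | 1 | 1 | 3
r | 1 | 1 | 7
s | 1 | 1 | 3
s | 1 | 1 | 7

yes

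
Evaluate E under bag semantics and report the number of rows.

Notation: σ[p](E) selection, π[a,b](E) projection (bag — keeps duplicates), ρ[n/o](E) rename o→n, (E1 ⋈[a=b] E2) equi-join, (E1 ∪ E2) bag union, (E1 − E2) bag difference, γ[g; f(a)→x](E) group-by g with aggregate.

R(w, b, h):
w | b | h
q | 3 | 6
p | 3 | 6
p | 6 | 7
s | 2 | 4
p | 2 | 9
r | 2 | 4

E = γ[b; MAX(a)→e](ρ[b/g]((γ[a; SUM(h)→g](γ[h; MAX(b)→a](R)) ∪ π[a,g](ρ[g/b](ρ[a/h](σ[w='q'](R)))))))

Row counts bottom-up:
  R → 6
  γ[h; MAX(b)→a](R) → 4
  γ[a; SUM(h)→g](γ[h; MAX(b)→a](R)) → 3
  R → 6
  σ[w='q'](R) → 1
  ρ[a/h](σ[w='q'](R)) → 1
  ρ[g/b](ρ[a/h](σ[w='q'](R))) → 1
  π[a,g](ρ[g/b](ρ[a/h](σ[w='q'](R)))) → 1
  (γ[a; SUM(h)→g](γ[h; MAX(b)→a](R)) ∪ π[a,g](ρ[g/b](ρ[a/h](σ[w='q'](R))))) → 4
  ρ[b/g]((γ[a; SUM(h)→g](γ[h; MAX(b)→a](R)) ∪ π[a,g](ρ[g/b](ρ[a/h](σ[w='q'](R)))))) → 4
  γ[b; MAX(a)→e](ρ[b/g]((γ[a; SUM(h)→g](γ[h; MAX(b)→a](R)) ∪ π[a,g](ρ[g/b](ρ[a/h](σ[w='q'](R))))))) → 4

|E| = 4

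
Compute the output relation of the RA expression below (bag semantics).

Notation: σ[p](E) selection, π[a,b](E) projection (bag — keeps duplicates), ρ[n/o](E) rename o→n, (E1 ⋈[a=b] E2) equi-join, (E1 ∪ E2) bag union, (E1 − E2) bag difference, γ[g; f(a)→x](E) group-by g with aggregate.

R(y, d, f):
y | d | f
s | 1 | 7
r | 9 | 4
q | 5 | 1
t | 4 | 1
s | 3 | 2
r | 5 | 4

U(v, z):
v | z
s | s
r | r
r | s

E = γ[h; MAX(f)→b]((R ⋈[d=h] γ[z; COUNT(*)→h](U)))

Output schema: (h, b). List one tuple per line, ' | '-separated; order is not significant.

Stepwise |·|:
  R → 6
  U → 3
  γ[z; COUNT(*)→h](U) → 2
  (R ⋈[d=h] γ[z; COUNT(*)→h](U)) → 1
  γ[h; MAX(f)→b]((R ⋈[d=h] γ[z; COUNT(*)→h](U))) → 1

== RESULT ==
h | b
1 | 7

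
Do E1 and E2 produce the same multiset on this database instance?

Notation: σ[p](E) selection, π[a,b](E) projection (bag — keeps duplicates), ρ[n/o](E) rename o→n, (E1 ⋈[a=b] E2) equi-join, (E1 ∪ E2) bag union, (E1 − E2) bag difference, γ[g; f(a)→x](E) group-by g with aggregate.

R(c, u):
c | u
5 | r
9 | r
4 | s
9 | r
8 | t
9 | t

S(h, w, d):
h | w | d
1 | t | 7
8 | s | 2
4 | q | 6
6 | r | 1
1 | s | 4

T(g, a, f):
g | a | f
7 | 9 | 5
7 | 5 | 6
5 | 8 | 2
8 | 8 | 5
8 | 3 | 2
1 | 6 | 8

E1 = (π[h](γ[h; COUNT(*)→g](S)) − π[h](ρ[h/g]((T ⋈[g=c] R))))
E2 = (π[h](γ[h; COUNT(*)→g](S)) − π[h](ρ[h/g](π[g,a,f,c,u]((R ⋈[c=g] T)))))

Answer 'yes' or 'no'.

E1 per-node cardinality:
  S → 5
  γ[h; COUNT(*)→g](S) → 4
  π[h](γ[h; COUNT(*)→g](S)) → 4
  T → 6
  R → 6
  (T ⋈[g=c] R) → 3
  ρ[h/g]((T ⋈[g=c] R)) → 3
  π[h](ρ[h/g]((T ⋈[g=c] R))) → 3
  (π[h](γ[h; COUNT(*)→g](S)) − π[h](ρ[h/g]((T ⋈[g=c] R)))) → 3
E2 per-node cardinality:
  S → 5
  γ[h; COUNT(*)→g](S) → 4
  π[h](γ[h; COUNT(*)→g](S)) → 4
  R → 6
  T → 6
  (R ⋈[c=g] T) → 3
  π[g,a,f,c,u]((R ⋈[c=g] T)) → 3
  ρ[h/g](π[g,a,f,c,u]((R ⋈[c=g] T))) → 3
  π[h](ρ[h/g](π[g,a,f,c,u]((R ⋈[c=g] T)))) → 3
  (π[h](γ[h; COUNT(*)→g](S)) − π[h](ρ[h/g](π[g,a,f,c,u]((R ⋈[c=g] T))))) → 3

E1 and E2 produce the same multiset:
h
1
4
6

yes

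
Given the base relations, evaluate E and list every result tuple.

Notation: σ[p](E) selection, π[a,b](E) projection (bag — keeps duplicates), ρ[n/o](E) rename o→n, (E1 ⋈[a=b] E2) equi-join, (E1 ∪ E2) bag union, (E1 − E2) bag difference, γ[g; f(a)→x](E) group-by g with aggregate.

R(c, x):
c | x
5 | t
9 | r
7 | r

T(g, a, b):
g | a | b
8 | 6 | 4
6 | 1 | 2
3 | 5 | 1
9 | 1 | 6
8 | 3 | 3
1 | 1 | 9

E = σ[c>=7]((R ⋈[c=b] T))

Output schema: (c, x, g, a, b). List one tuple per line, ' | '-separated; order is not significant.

Stepwise |·|:
  R → 3
  T → 6
  (R ⋈[c=b] T) → 1
  σ[c>=7]((R ⋈[c=b] T)) → 1

== RESULT ==
c | x | g | a | b
9 | r | 1 | 1 | 9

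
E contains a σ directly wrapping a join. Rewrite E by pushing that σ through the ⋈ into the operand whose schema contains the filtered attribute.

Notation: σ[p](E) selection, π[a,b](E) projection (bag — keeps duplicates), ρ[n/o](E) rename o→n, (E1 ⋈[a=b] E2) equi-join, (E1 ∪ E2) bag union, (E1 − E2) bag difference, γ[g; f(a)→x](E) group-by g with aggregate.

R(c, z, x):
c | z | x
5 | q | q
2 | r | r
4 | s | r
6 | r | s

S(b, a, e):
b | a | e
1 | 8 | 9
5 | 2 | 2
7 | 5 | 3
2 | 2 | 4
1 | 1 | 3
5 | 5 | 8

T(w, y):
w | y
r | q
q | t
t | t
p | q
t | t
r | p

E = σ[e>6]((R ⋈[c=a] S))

σ filters on e, owned by the right side.
E' = (R ⋈[c=a] σ[e>6](S))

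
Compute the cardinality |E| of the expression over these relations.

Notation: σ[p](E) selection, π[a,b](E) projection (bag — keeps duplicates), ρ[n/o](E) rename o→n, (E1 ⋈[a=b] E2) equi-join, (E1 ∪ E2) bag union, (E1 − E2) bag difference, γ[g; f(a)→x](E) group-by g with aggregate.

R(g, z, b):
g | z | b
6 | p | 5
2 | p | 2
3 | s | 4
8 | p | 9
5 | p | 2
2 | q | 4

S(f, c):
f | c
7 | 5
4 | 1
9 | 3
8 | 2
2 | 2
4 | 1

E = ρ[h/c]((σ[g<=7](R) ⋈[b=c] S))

Per-node cardinality:
  R → 6
  σ[g<=7](R) → 5
  S → 6
  (σ[g<=7](R) ⋈[b=c] S) → 5
  ρ[h/c]((σ[g<=7](R) ⋈[b=c] S)) → 5

|E| = 5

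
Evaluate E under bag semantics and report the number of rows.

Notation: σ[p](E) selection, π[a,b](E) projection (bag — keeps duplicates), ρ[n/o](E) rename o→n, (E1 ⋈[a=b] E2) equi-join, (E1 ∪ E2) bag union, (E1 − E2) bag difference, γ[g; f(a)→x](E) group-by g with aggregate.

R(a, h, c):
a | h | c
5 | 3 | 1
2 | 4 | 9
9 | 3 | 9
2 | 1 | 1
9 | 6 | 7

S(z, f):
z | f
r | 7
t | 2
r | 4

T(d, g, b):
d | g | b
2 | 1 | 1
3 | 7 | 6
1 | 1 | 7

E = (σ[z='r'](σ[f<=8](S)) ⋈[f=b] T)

Subexpression sizes:
  S → 3
  σ[f<=8](S) → 3
  σ[z='r'](σ[f<=8](S)) → 2
  T → 3
  (σ[z='r'](σ[f<=8](S)) ⋈[f=b] T) → 1

|E| = 1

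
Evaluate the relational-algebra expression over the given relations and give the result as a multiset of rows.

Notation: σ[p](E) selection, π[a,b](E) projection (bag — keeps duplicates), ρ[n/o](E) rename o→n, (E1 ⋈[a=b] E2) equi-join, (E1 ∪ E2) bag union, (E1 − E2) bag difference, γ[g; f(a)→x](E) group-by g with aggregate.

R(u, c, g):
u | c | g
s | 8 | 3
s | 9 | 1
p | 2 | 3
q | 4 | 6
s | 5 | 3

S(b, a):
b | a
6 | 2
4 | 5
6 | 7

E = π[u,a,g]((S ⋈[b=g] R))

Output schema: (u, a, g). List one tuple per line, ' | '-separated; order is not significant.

Subexpression sizes:
  S → 3
  R → 5
  (S ⋈[b=g] R) → 2
  π[u,a,g]((S ⋈[b=g] R)) → 2

== RESULT ==
u | a | g
q | 2 | 6
q | 7 | 6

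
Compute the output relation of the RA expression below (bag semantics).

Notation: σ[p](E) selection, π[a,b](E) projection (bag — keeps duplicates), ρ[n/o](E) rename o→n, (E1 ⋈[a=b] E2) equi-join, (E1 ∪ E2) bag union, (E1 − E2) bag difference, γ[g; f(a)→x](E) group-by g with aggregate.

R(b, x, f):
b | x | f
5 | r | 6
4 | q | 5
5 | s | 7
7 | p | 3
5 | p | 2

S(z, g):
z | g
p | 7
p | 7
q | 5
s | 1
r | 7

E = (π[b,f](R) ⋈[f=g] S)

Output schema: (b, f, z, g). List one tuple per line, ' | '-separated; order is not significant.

Per-node cardinality:
  R → 5
  π[b,f](R) → 5
  S → 5
  (π[b,f](R) ⋈[f=g] S) → 4

== RESULT ==
b | f | z | g
4 | 5 | q | 5
5 | 7 | p | 7
5 | 7 | p | 7
5 | 7 | r | 7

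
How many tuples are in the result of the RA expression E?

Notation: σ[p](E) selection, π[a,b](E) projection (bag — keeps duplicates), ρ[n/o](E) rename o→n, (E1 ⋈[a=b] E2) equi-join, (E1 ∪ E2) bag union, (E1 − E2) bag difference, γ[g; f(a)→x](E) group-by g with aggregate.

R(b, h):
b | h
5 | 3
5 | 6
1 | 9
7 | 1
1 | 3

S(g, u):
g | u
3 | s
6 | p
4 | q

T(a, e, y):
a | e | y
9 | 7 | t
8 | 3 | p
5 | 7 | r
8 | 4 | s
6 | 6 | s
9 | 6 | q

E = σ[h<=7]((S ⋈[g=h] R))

Subexpression sizes:
  S → 3
  R → 5
  (S ⋈[g=h] R) → 3
  σ[h<=7]((S ⋈[g=h] R)) → 3

|E| = 3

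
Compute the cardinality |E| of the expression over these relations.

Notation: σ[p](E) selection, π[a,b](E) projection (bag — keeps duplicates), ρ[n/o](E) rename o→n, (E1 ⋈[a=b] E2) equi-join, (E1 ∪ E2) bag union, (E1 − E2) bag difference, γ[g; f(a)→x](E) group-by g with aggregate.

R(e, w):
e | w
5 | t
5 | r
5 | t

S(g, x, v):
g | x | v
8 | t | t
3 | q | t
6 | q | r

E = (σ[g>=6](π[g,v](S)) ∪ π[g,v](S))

Per-node cardinality:
  S → 3
  π[g,v](S) → 3
  σ[g>=6](π[g,v](S)) → 2
  S → 3
  π[g,v](S) → 3
  (σ[g>=6](π[g,v](S)) ∪ π[g,v](S)) → 5

|E| = 5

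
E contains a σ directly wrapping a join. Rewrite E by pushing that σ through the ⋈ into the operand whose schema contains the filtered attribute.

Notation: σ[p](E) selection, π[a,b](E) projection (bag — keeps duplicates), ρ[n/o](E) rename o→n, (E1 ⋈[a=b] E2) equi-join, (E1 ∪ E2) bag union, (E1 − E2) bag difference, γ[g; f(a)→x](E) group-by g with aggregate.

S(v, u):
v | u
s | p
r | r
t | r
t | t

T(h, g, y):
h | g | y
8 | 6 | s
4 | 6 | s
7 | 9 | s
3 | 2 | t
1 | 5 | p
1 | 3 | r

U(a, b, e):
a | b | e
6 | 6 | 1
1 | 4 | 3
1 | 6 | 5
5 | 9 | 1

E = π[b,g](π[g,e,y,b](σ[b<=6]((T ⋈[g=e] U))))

σ filters on b, owned by the right side.
E' = π[b,g](π[g,e,y,b]((T ⋈[g=e] σ[b<=6](U))))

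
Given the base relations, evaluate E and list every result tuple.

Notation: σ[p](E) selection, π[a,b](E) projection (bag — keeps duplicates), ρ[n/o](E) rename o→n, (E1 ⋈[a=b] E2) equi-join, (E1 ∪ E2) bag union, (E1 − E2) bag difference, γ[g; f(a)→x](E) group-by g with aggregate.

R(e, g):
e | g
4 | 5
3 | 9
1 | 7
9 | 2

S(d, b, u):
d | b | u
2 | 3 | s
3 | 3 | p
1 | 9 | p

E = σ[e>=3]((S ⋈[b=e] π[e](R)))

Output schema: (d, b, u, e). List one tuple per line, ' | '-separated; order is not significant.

Stepwise |·|:
  S → 3
  R → 4
  π[e](R) → 4
  (S ⋈[b=e] π[e](R)) → 3
  σ[e>=3]((S ⋈[b=e] π[e](R))) → 3

== RESULT ==
d | b | u | e
1 | 9 | p | 9
2 | 3 | s | 3
3 | 3 | p | 3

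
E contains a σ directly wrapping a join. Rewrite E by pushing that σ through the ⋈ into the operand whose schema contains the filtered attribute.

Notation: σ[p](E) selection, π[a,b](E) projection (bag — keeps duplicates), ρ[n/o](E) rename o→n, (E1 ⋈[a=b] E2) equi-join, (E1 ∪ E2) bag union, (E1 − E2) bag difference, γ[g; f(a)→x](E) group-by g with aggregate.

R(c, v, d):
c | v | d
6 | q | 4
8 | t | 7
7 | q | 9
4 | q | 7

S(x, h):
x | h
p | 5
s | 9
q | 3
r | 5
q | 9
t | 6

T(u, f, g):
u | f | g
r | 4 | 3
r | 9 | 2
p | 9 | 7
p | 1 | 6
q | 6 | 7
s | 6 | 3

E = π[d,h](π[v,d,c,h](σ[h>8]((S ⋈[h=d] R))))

σ filters on h, owned by the left side.
E' = π[d,h](π[v,d,c,h]((σ[h>8](S) ⋈[h=d] R)))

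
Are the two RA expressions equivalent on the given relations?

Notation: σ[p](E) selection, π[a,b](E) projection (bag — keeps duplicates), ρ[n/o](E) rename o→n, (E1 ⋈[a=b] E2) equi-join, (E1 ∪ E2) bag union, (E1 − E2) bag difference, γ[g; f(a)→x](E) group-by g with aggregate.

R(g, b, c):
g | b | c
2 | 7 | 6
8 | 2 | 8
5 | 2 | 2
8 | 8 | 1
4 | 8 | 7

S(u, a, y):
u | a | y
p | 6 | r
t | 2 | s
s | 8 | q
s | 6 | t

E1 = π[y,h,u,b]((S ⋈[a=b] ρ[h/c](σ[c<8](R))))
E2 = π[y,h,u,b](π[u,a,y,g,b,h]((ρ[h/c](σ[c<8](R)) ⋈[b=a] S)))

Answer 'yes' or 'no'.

E1 stepwise |·|:
  S → 4
  R → 5
  σ[c<8](R) → 4
  ρ[h/c](σ[c<8](R)) → 4
  (S ⋈[a=b] ρ[h/c](σ[c<8](R))) → 3
  π[y,h,u,b]((S ⋈[a=b] ρ[h/c](σ[c<8](R)))) → 3
E2 stepwise |·|:
  R → 5
  σ[c<8](R) → 4
  ρ[h/c](σ[c<8](R)) → 4
  S → 4
  (ρ[h/c](σ[c<8](R)) ⋈[b=a] S) → 3
  π[u,a,y,g,b,h]((ρ[h/c](σ[c<8](R)) ⋈[b=a] S)) → 3
  π[y,h,u,b](π[u,a,y,g,b,h]((ρ[h/c](σ[c<8](R)) ⋈[b=a] S))) → 3

E1 and E2 produce the same multiset:
y | h | u | b
q | 1 | s | 8
q | 7 | s | 8
s | 2 | t | 2

yes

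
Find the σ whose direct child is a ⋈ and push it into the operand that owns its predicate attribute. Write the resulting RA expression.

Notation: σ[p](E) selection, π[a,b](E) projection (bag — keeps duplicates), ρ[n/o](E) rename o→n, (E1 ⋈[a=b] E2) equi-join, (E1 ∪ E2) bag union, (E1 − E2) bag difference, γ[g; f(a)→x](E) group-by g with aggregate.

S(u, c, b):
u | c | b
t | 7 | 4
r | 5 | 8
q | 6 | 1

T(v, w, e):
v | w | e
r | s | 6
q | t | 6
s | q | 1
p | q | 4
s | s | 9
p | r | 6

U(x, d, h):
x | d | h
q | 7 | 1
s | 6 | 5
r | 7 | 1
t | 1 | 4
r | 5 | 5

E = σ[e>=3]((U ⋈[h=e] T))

σ filters on e, owned by the right side.
E' = (U ⋈[h=e] σ[e>=3](T))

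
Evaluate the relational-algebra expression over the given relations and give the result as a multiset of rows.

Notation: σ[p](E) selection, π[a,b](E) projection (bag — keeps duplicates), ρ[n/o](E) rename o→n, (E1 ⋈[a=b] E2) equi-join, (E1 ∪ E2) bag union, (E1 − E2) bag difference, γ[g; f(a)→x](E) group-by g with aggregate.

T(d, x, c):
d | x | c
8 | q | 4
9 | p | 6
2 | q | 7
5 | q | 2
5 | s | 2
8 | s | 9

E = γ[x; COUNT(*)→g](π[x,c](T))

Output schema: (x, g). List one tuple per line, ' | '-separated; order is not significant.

Per-node cardinality:
  T → 6
  π[x,c](T) → 6
  γ[x; COUNT(*)→g](π[x,c](T)) → 3

== RESULT ==
x | g
p | 1
q | 3
s | 2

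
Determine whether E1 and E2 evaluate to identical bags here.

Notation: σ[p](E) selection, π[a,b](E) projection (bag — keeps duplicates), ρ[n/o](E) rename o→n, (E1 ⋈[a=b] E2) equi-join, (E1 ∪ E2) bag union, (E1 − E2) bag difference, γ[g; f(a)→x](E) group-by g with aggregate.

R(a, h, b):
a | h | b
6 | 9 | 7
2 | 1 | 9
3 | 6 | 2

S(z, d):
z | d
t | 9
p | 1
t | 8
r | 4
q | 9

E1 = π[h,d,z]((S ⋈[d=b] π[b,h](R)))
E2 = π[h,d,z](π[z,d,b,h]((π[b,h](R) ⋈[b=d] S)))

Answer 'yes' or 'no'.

E1 row counts bottom-up:
  S → 5
  R → 3
  π[b,h](R) → 3
  (S ⋈[d=b] π[b,h](R)) → 2
  π[h,d,z]((S ⋈[d=b] π[b,h](R))) → 2
E2 row counts bottom-up:
  R → 3
  π[b,h](R) → 3
  S → 5
  (π[b,h](R) ⋈[b=d] S) → 2
  π[z,d,b,h]((π[b,h](R) ⋈[b=d] S)) → 2
  π[h,d,z](π[z,d,b,h]((π[b,h](R) ⋈[b=d] S))) → 2

E1 and E2 produce the same multiset:
h | d | z
1 | 9 | q
1 | 9 | t

yes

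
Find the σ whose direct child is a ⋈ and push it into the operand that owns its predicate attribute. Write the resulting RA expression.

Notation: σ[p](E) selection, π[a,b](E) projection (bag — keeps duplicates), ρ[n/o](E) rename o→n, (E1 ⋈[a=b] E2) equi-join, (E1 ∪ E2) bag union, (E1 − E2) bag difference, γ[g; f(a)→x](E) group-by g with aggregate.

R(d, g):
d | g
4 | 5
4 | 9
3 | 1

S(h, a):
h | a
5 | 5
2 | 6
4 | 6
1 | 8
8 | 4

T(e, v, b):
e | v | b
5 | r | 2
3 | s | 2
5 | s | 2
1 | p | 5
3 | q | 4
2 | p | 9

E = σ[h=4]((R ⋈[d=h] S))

σ filters on h, owned by the right side.
E' = (R ⋈[d=h] σ[h=4](S))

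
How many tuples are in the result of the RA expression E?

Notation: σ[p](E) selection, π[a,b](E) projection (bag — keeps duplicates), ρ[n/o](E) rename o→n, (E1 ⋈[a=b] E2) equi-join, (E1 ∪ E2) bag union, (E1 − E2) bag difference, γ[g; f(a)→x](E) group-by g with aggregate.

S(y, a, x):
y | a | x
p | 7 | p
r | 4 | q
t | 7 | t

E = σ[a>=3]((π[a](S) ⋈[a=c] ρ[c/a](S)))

Row counts bottom-up:
  S → 3
  π[a](S) → 3
  S → 3
  ρ[c/a](S) → 3
  (π[a](S) ⋈[a=c] ρ[c/a](S)) → 5
  σ[a>=3]((π[a](S) ⋈[a=c] ρ[c/a](S))) → 5

|E| = 5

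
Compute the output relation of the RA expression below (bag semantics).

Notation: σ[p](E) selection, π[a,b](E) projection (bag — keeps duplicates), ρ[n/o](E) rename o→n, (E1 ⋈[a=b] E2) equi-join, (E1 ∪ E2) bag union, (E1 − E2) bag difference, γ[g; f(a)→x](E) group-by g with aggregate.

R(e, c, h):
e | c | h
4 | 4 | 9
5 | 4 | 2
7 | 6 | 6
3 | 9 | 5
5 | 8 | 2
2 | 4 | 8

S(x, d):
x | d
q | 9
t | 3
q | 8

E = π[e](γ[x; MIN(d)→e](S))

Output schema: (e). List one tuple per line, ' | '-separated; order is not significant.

Stepwise |·|:
  S → 3
  γ[x; MIN(d)→e](S) → 2
  π[e](γ[x; MIN(d)→e](S)) → 2

== RESULT ==
e
3
8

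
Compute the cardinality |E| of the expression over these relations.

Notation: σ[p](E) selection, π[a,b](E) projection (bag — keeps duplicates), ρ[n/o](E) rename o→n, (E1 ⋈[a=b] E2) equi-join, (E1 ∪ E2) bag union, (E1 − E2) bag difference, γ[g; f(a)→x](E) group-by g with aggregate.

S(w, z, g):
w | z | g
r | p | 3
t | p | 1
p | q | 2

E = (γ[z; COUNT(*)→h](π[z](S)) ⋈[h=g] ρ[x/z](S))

Per-node cardinality:
  S → 3
  π[z](S) → 3
  γ[z; COUNT(*)→h](π[z](S)) → 2
  S → 3
  ρ[x/z](S) → 3
  (γ[z; COUNT(*)→h](π[z](S)) ⋈[h=g] ρ[x/z](S)) → 2

|E| = 2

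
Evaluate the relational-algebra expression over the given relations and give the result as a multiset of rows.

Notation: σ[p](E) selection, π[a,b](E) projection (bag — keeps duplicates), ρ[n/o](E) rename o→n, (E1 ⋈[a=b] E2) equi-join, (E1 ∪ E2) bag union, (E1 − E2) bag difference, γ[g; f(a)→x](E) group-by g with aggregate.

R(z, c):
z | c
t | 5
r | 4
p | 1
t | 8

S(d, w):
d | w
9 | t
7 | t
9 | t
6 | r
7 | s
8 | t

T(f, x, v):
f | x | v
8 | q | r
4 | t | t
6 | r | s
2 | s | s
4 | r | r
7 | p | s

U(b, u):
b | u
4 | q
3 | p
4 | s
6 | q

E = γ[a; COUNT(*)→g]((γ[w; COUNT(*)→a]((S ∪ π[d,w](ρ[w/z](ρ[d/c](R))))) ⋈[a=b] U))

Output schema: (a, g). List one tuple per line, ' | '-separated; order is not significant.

Subexpression sizes:
  S → 6
  R → 4
  ρ[d/c](R) → 4
  ρ[w/z](ρ[d/c](R)) → 4
  π[d,w](ρ[w/z](ρ[d/c](R))) → 4
  (S ∪ π[d,w](ρ[w/z](ρ[d/c](R)))) → 10
  γ[w; COUNT(*)→a]((S ∪ π[d,w](ρ[w/z](ρ[d/c](R))))) → 4
  U → 4
  (γ[w; COUNT(*)→a]((S ∪ π[d,w](ρ[w/z](ρ[d/c](R))))) ⋈[a=b] U) → 1
  γ[a; COUNT(*)→g]((γ[w; COUNT(*)→a]((S ∪ π[d,w](ρ[w/z](ρ[d/c](R))))) ⋈[a=b] U)) → 1

== RESULT ==
a | g
6 | 1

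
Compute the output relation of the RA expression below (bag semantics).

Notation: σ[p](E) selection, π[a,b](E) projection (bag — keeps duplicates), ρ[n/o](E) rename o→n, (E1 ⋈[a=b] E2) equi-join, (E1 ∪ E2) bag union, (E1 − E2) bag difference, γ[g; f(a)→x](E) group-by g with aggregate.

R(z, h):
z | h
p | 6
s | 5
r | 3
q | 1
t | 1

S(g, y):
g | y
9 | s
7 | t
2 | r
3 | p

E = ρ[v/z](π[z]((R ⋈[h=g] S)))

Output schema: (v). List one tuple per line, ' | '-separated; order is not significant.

Stepwise |·|:
  R → 5
  S → 4
  (R ⋈[h=g] S) → 1
  π[z]((R ⋈[h=g] S)) → 1
  ρ[v/z](π[z]((R ⋈[h=g] S))) → 1

== RESULT ==
v
r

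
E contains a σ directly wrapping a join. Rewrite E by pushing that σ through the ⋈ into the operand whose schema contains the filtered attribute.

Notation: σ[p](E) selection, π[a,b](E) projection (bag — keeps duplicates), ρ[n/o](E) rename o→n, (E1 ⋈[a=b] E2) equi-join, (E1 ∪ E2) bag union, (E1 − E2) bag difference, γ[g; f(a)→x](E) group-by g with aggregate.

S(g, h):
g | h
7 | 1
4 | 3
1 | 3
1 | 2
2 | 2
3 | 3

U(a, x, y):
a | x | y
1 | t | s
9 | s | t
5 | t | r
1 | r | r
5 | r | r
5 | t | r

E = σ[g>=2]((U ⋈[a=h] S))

σ filters on g, owned by the right side.
E' = (U ⋈[a=h] σ[g>=2](S))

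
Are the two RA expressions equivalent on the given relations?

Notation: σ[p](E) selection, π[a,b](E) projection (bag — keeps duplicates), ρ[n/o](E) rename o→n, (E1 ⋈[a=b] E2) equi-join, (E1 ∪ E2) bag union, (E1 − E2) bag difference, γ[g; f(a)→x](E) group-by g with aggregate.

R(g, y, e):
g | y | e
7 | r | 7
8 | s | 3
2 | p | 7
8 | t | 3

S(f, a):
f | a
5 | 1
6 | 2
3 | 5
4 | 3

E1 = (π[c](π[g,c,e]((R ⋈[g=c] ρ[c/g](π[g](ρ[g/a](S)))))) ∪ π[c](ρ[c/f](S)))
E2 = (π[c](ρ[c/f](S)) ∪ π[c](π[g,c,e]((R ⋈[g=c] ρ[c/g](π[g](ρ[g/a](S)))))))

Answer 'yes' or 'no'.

E1 row counts bottom-up:
  R → 4
  S → 4
  ρ[g/a](S) → 4
  π[g](ρ[g/a](S)) → 4
  ρ[c/g](π[g](ρ[g/a](S))) → 4
  (R ⋈[g=c] ρ[c/g](π[g](ρ[g/a](S)))) → 1
  π[g,c,e]((R ⋈[g=c] ρ[c/g](π[g](ρ[g/a](S))))) → 1
  π[c](π[g,c,e]((R ⋈[g=c] ρ[c/g](π[g](ρ[g/a](S)))))) → 1
  S → 4
  ρ[c/f](S) → 4
  π[c](ρ[c/f](S)) → 4
  (π[c](π[g,c,e]((R ⋈[g=c] ρ[c/g](π[g](ρ[g/a](S)))))) ∪ π[c](ρ[c/f](S))) → 5
E2 row counts bottom-up:
  S → 4
  ρ[c/f](S) → 4
  π[c](ρ[c/f](S)) → 4
  R → 4
  S → 4
  ρ[g/a](S) → 4
  π[g](ρ[g/a](S)) → 4
  ρ[c/g](π[g](ρ[g/a](S))) → 4
  (R ⋈[g=c] ρ[c/g](π[g](ρ[g/a](S)))) → 1
  π[g,c,e]((R ⋈[g=c] ρ[c/g](π[g](ρ[g/a](S))))) → 1
  π[c](π[g,c,e]((R ⋈[g=c] ρ[c/g](π[g](ρ[g/a](S)))))) → 1
  (π[c](ρ[c/f](S)) ∪ π[c](π[g,c,e]((R ⋈[g=c] ρ[c/g](π[g](ρ[g/a](S))))))) → 5

E1 and E2 produce the same multiset:
c
2
3
4
5
6

yes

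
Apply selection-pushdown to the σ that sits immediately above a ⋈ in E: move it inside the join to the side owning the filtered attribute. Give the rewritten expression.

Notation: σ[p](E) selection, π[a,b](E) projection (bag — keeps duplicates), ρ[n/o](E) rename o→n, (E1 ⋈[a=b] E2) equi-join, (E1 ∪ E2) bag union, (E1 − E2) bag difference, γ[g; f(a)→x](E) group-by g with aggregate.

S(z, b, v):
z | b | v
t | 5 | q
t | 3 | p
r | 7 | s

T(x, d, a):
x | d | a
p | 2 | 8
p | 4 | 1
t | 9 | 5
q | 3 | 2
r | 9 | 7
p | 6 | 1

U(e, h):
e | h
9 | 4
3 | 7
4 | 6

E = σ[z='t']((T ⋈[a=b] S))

σ filters on z, owned by the right side.
E' = (T ⋈[a=b] σ[z='t'](S))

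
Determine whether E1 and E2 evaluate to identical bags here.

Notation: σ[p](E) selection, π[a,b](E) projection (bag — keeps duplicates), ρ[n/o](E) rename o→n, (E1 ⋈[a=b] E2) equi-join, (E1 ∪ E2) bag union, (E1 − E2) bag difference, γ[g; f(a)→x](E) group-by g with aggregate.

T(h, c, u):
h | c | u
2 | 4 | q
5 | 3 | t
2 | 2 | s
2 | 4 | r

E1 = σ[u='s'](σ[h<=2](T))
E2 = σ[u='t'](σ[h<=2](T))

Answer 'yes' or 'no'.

E1 stepwise |·|:
  T → 4
  σ[h<=2](T) → 3
  σ[u='s'](σ[h<=2](T)) → 1
E2 stepwise |·|:
  T → 4
  σ[h<=2](T) → 3
  σ[u='t'](σ[h<=2](T)) → 0

E1 result:
h | c | u
2 | 2 | s
E2 result:
h | c | u
(0 rows)
Witness: (2, 2, 's') appears 1× in E1 but 0× in E2.

no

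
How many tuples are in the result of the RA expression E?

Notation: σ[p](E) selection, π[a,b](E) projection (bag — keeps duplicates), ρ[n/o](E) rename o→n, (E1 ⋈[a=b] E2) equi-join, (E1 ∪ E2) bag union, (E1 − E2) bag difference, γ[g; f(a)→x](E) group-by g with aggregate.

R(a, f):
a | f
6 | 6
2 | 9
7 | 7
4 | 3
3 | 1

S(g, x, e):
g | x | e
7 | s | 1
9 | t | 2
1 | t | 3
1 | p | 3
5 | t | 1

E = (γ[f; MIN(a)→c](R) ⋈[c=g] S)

Row counts bottom-up:
  R → 5
  γ[f; MIN(a)→c](R) → 5
  S → 5
  (γ[f; MIN(a)→c](R) ⋈[c=g] S) → 1

|E| = 1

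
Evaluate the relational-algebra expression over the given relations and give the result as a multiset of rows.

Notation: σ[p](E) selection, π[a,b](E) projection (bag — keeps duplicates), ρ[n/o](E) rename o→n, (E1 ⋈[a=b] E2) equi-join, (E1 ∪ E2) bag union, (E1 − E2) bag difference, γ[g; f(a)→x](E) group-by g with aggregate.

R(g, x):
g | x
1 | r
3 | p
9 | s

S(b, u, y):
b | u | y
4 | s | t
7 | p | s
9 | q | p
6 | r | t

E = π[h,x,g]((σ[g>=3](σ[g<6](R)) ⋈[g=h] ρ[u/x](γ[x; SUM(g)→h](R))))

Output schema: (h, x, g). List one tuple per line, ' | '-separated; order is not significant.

Per-node cardinality:
  R → 3
  σ[g<6](R) → 2
  σ[g>=3](σ[g<6](R)) → 1
  R → 3
  γ[x; SUM(g)→h](R) → 3
  ρ[u/x](γ[x; SUM(g)→h](R)) → 3
  (σ[g>=3](σ[g<6](R)) ⋈[g=h] ρ[u/x](γ[x; SUM(g)→h](R))) → 1
  π[h,x,g]((σ[g>=3](σ[g<6](R)) ⋈[g=h] ρ[u/x](γ[x; SUM(g)→h](R)))) → 1

== RESULT ==
h | x | g
3 | p | 3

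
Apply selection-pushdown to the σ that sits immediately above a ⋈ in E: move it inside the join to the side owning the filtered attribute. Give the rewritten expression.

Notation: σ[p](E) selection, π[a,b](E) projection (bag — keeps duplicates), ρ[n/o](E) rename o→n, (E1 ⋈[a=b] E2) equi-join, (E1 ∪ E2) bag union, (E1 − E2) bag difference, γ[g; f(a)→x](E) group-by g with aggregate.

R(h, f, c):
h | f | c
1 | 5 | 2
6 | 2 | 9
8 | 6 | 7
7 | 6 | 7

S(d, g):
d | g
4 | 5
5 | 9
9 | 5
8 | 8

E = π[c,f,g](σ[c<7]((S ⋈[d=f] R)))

σ filters on c, owned by the right side.
E' = π[c,f,g]((S ⋈[d=f] σ[c<7](R)))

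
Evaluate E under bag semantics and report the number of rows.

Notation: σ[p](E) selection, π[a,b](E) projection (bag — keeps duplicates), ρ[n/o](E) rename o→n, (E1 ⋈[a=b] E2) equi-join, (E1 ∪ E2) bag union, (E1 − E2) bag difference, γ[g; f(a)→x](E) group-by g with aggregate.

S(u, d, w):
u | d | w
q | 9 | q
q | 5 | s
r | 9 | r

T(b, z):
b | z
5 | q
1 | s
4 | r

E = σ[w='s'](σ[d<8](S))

Stepwise |·|:
  S → 3
  σ[d<8](S) → 1
  σ[w='s'](σ[d<8](S)) → 1

|E| = 1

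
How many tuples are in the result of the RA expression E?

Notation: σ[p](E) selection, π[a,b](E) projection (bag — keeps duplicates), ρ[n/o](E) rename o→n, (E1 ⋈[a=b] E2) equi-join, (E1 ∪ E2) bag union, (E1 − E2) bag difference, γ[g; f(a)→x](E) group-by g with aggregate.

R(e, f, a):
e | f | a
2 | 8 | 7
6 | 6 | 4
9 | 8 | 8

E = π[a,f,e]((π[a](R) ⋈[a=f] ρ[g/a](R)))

Per-node cardinality:
  R → 3
  π[a](R) → 3
  R → 3
  ρ[g/a](R) → 3
  (π[a](R) ⋈[a=f] ρ[g/a](R)) → 2
  π[a,f,e]((π[a](R) ⋈[a=f] ρ[g/a](R))) → 2

|E| = 2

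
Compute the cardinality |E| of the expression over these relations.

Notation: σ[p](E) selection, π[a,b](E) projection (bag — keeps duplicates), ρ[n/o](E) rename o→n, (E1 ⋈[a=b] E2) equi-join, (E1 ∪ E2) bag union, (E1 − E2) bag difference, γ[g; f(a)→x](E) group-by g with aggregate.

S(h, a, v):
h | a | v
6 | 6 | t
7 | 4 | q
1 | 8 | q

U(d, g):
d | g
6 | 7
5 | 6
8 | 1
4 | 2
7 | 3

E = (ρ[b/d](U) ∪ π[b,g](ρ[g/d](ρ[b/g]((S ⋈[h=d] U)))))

Subexpression sizes:
  U → 5
  ρ[b/d](U) → 5
  S → 3
  U → 5
  (S ⋈[h=d] U) → 2
  ρ[b/g]((S ⋈[h=d] U)) → 2
  ρ[g/d](ρ[b/g]((S ⋈[h=d] U))) → 2
  π[b,g](ρ[g/d](ρ[b/g]((S ⋈[h=d] U)))) → 2
  (ρ[b/d](U) ∪ π[b,g](ρ[g/d](ρ[b/g]((S ⋈[h=d] U))))) → 7

|E| = 7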